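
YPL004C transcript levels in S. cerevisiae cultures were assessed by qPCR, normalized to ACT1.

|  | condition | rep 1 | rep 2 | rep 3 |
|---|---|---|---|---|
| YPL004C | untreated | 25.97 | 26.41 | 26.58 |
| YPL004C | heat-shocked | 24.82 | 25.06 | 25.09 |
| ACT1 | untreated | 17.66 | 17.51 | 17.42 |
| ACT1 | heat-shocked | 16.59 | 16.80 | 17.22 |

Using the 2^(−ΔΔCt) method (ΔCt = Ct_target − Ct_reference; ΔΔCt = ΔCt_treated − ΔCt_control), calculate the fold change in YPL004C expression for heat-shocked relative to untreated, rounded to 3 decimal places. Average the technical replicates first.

1.591

Mean Ct: YPL004C untreated 26.320; YPL004C heat-shocked 24.990; ACT1 untreated 17.530; ACT1 heat-shocked 16.870
ΔCt(untreated) = 26.320 − 17.530 = 8.790
ΔCt(heat-shocked) = 24.990 − 16.870 = 8.120
ΔΔCt = 8.120 − 8.790 = -0.670
Fold change = 2^(−(-0.670)) = 2^0.670 = 1.5911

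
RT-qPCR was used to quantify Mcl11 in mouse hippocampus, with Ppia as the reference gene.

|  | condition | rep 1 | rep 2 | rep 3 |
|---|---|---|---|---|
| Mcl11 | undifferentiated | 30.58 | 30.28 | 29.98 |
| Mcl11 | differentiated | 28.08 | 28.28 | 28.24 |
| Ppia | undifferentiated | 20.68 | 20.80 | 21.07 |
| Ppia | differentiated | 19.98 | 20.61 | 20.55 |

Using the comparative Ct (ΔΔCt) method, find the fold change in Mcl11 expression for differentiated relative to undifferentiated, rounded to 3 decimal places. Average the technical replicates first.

3.053

Mean Ct: Mcl11 undifferentiated 30.280; Mcl11 differentiated 28.200; Ppia undifferentiated 20.850; Ppia differentiated 20.380
ΔCt(undifferentiated) = 30.280 − 20.850 = 9.430
ΔCt(differentiated) = 28.200 − 20.380 = 7.820
ΔΔCt = 7.820 − 9.430 = -1.610
Fold change = 2^(−(-1.610)) = 2^1.610 = 3.0525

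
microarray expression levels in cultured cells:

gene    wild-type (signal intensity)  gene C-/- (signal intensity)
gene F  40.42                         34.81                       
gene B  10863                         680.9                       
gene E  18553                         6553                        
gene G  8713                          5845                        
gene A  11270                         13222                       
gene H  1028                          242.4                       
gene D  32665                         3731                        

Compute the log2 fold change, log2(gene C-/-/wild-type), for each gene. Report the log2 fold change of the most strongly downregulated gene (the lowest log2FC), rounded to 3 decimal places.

log2(34.81/40.42) = -0.216  (gene F)
log2(680.9/10863) = -3.996  (gene B)
log2(6553/18553) = -1.501  (gene E)
log2(5845/8713) = -0.576  (gene G)
log2(13222/11270) = 0.230  (gene A)
log2(242.4/1028) = -2.084  (gene H)
log2(3731/32665) = -3.130  (gene D)
gene B is most strongly downregulated.

-3.996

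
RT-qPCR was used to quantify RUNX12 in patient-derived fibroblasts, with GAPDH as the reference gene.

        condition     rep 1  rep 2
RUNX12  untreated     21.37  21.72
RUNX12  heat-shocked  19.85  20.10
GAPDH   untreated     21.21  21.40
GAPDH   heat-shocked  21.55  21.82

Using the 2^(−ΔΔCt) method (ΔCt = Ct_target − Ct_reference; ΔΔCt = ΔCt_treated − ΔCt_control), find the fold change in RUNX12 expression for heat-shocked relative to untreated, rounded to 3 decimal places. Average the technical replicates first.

Mean Ct: RUNX12 untreated 21.545; RUNX12 heat-shocked 19.975; GAPDH untreated 21.305; GAPDH heat-shocked 21.685
ΔCt(untreated) = 21.545 − 21.305 = 0.240
ΔCt(heat-shocked) = 19.975 − 21.685 = -1.710
ΔΔCt = -1.710 − 0.240 = -1.950
Fold change = 2^(−(-1.950)) = 2^1.950 = 3.8637

3.864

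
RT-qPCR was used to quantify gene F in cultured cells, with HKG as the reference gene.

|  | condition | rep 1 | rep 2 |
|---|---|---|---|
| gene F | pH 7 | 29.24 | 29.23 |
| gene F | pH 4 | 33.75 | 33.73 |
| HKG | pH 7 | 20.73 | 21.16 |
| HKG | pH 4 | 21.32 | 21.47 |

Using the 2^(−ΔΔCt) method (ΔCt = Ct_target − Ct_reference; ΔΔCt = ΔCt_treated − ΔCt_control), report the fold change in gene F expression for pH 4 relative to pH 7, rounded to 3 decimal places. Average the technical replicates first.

0.060

Mean Ct: gene F pH 7 29.235; gene F pH 4 33.740; HKG pH 7 20.945; HKG pH 4 21.395
ΔCt(pH 7) = 29.235 − 20.945 = 8.290
ΔCt(pH 4) = 33.740 − 21.395 = 12.345
ΔΔCt = 12.345 − 8.290 = 4.055
Fold change = 2^(−4.055) = 0.0602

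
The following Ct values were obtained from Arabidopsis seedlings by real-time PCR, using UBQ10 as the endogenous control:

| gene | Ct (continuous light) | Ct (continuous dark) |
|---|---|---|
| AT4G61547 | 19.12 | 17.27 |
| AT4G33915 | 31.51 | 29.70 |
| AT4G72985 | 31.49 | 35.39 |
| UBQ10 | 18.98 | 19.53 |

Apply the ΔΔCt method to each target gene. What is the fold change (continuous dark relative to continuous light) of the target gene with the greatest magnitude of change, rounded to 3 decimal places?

0.098

AT4G61547: ΔΔCt = (17.27−19.53) − (19.12−18.98) = -2.26 − 0.14 = -2.40; fold change = 2^2.40 = 5.278
AT4G33915: ΔΔCt = (29.70−19.53) − (31.51−18.98) = 10.17 − 12.53 = -2.36; fold change = 2^2.36 = 5.134
AT4G72985: ΔΔCt = (35.39−19.53) − (31.49−18.98) = 15.86 − 12.51 = 3.35; fold change = 2^-3.35 = 0.098
AT4G72985 has the largest |ΔΔCt| = 3.35.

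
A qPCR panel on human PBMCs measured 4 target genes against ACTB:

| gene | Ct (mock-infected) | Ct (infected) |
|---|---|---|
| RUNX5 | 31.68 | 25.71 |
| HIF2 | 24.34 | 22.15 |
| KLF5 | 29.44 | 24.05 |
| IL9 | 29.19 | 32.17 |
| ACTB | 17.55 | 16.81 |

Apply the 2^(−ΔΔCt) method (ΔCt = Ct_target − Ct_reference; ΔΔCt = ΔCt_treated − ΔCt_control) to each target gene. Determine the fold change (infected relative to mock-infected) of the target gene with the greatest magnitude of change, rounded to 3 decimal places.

37.531

RUNX5: ΔΔCt = (25.71−16.81) − (31.68−17.55) = 8.90 − 14.13 = -5.23; fold change = 2^5.23 = 37.531
HIF2: ΔΔCt = (22.15−16.81) − (24.34−17.55) = 5.34 − 6.79 = -1.45; fold change = 2^1.45 = 2.732
KLF5: ΔΔCt = (24.05−16.81) − (29.44−17.55) = 7.24 − 11.89 = -4.65; fold change = 2^4.65 = 25.107
IL9: ΔΔCt = (32.17−16.81) − (29.19−17.55) = 15.36 − 11.64 = 3.72; fold change = 2^-3.72 = 0.076
RUNX5 has the largest |ΔΔCt| = 5.23.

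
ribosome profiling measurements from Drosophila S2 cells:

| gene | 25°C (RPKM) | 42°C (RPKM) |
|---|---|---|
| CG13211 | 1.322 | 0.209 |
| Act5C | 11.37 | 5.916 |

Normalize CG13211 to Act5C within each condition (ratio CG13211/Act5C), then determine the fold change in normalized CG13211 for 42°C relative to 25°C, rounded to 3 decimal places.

0.304

CG13211/Act5C (25°C) = 1.322 / 11.37 = 0.11627
CG13211/Act5C (42°C) = 0.209 / 5.916 = 0.035328
Fold change = 0.035328 / 0.11627 = 0.3038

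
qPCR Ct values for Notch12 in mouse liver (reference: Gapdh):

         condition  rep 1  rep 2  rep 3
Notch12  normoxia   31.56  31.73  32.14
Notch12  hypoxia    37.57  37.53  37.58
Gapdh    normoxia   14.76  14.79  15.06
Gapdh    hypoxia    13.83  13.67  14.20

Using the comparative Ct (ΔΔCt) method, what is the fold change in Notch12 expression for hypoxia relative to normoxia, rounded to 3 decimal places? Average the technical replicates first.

0.009

Mean Ct: Notch12 normoxia 31.810; Notch12 hypoxia 37.560; Gapdh normoxia 14.870; Gapdh hypoxia 13.900
ΔCt(normoxia) = 31.810 − 14.870 = 16.940
ΔCt(hypoxia) = 37.560 − 13.900 = 23.660
ΔΔCt = 23.660 − 16.940 = 6.720
Fold change = 2^(−6.720) = 0.0095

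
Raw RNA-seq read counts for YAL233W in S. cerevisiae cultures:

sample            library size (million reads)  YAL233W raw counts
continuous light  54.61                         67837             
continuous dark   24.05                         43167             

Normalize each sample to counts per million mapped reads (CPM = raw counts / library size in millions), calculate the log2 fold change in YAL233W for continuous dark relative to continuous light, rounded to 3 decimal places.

0.531

CPM(continuous light) = 67837 / 54.61 = 1242.2084
CPM(continuous dark) = 43167 / 24.05 = 1794.8857
Fold change = 1794.8857 / 1242.2084 = 1.44492
log2(1.44492) = 0.5310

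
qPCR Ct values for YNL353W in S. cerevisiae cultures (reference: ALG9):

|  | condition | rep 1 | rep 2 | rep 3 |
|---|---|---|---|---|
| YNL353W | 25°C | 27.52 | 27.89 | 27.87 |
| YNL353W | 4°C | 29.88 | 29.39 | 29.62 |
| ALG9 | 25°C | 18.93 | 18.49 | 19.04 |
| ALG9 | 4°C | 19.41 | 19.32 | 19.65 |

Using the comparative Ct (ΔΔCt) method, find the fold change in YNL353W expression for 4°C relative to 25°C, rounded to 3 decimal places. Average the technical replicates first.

0.426

Mean Ct: YNL353W 25°C 27.760; YNL353W 4°C 29.630; ALG9 25°C 18.820; ALG9 4°C 19.460
ΔCt(25°C) = 27.760 − 18.820 = 8.940
ΔCt(4°C) = 29.630 − 19.460 = 10.170
ΔΔCt = 10.170 − 8.940 = 1.230
Fold change = 2^(−1.230) = 0.4263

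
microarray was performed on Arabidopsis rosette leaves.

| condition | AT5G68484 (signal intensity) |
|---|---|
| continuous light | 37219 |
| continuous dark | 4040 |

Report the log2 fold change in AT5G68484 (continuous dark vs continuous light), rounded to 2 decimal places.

-3.20

Fold change = 4040 / 37219 = 0.1085
log2(0.1085) = -3.204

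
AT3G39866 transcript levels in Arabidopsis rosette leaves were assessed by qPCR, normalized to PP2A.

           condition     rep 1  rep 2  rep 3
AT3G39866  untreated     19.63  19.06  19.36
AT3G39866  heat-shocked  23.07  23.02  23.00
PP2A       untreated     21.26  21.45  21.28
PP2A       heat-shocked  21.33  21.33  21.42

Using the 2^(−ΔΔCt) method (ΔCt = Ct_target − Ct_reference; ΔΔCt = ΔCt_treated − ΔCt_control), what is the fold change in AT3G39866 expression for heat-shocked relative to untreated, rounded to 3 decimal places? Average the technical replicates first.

Mean Ct: AT3G39866 untreated 19.350; AT3G39866 heat-shocked 23.030; PP2A untreated 21.330; PP2A heat-shocked 21.360
ΔCt(untreated) = 19.350 − 21.330 = -1.980
ΔCt(heat-shocked) = 23.030 − 21.360 = 1.670
ΔΔCt = 1.670 − (-1.980) = 3.650
Fold change = 2^(−3.650) = 0.0797

0.080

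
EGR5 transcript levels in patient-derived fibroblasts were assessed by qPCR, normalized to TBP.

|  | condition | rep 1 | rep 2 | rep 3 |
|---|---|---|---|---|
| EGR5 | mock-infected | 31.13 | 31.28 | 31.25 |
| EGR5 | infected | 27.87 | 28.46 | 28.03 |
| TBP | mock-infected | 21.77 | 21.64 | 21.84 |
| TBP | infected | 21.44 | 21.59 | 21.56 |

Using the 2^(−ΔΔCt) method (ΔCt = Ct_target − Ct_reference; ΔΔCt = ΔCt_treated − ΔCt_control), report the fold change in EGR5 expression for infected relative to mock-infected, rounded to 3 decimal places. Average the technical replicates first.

Mean Ct: EGR5 mock-infected 31.220; EGR5 infected 28.120; TBP mock-infected 21.750; TBP infected 21.530
ΔCt(mock-infected) = 31.220 − 21.750 = 9.470
ΔCt(infected) = 28.120 − 21.530 = 6.590
ΔΔCt = 6.590 − 9.470 = -2.880
Fold change = 2^(−(-2.880)) = 2^2.880 = 7.3615

7.362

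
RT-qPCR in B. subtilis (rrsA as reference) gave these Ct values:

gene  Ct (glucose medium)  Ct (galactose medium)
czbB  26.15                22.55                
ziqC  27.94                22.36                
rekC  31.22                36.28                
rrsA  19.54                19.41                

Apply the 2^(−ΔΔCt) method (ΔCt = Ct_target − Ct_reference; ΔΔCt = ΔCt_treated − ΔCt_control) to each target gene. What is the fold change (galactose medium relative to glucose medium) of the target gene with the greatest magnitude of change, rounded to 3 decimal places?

43.713

czbB: ΔΔCt = (22.55−19.41) − (26.15−19.54) = 3.14 − 6.61 = -3.47; fold change = 2^3.47 = 11.081
ziqC: ΔΔCt = (22.36−19.41) − (27.94−19.54) = 2.95 − 8.40 = -5.45; fold change = 2^5.45 = 43.713
rekC: ΔΔCt = (36.28−19.41) − (31.22−19.54) = 16.87 − 11.68 = 5.19; fold change = 2^-5.19 = 0.027
ziqC has the largest |ΔΔCt| = 5.45.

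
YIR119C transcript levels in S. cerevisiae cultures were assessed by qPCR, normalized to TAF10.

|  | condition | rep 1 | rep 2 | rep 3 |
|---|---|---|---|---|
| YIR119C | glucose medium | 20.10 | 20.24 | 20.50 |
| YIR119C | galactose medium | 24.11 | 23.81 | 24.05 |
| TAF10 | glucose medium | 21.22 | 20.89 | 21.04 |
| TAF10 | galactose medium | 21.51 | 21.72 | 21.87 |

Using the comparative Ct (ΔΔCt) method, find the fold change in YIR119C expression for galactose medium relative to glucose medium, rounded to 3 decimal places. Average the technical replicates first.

Mean Ct: YIR119C glucose medium 20.280; YIR119C galactose medium 23.990; TAF10 glucose medium 21.050; TAF10 galactose medium 21.700
ΔCt(glucose medium) = 20.280 − 21.050 = -0.770
ΔCt(galactose medium) = 23.990 − 21.700 = 2.290
ΔΔCt = 2.290 − (-0.770) = 3.060
Fold change = 2^(−3.060) = 0.1199

0.120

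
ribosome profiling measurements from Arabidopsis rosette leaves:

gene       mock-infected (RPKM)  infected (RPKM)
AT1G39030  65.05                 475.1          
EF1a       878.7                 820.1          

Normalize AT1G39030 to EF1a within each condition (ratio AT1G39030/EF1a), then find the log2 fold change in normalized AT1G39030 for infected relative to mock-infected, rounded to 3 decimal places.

AT1G39030/EF1a (mock-infected) = 65.05 / 878.7 = 0.07403
AT1G39030/EF1a (infected) = 475.1 / 820.1 = 0.57932
Fold change = 0.57932 / 0.07403 = 7.8255
log2(7.8255) = 2.9682

2.968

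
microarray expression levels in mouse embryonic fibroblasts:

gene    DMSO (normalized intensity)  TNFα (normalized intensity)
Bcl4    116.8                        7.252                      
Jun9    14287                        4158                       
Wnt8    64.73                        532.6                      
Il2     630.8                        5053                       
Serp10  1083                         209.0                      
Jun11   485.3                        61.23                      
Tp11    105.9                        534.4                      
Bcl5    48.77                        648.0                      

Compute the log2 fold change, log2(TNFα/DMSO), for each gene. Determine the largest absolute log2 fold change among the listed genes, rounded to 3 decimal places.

4.010

log2(7.252/116.8) = -4.010  (Bcl4)
log2(4158/14287) = -1.781  (Jun9)
log2(532.6/64.73) = 3.041  (Wnt8)
log2(5053/630.8) = 3.002  (Il2)
log2(209.0/1083) = -2.373  (Serp10)
log2(61.23/485.3) = -2.987  (Jun11)
log2(534.4/105.9) = 2.335  (Tp11)
log2(648.0/48.77) = 3.732  (Bcl5)
The largest magnitude belongs to Bcl4.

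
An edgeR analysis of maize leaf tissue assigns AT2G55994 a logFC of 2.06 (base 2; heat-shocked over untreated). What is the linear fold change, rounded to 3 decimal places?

Fold change = 2^(2.06) = 4.1699

4.170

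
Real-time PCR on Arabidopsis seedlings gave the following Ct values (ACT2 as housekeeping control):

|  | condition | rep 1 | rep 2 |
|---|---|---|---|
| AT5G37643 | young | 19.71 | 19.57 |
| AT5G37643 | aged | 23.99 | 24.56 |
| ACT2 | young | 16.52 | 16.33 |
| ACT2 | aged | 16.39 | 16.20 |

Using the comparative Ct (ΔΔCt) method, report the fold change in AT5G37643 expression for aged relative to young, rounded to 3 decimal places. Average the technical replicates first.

0.037

Mean Ct: AT5G37643 young 19.640; AT5G37643 aged 24.275; ACT2 young 16.425; ACT2 aged 16.295
ΔCt(young) = 19.640 − 16.425 = 3.215
ΔCt(aged) = 24.275 − 16.295 = 7.980
ΔΔCt = 7.980 − 3.215 = 4.765
Fold change = 2^(−4.765) = 0.0368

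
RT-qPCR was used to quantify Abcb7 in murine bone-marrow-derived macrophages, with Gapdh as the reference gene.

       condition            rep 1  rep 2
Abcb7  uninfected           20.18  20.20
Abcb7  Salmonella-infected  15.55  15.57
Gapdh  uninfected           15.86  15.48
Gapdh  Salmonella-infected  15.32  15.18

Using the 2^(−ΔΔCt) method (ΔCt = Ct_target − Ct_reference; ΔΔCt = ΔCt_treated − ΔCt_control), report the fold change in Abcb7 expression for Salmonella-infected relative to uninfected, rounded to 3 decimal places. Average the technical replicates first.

Mean Ct: Abcb7 uninfected 20.190; Abcb7 Salmonella-infected 15.560; Gapdh uninfected 15.670; Gapdh Salmonella-infected 15.250
ΔCt(uninfected) = 20.190 − 15.670 = 4.520
ΔCt(Salmonella-infected) = 15.560 − 15.250 = 0.310
ΔΔCt = 0.310 − 4.520 = -4.210
Fold change = 2^(−(-4.210)) = 2^4.210 = 18.5070

18.507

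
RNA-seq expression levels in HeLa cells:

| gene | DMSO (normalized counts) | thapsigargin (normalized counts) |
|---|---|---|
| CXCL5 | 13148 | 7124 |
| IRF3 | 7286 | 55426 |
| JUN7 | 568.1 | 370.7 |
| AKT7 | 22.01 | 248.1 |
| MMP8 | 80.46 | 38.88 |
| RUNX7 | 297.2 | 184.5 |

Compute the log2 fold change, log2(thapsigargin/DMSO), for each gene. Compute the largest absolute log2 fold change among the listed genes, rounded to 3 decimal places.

3.495

log2(7124/13148) = -0.884  (CXCL5)
log2(55426/7286) = 2.927  (IRF3)
log2(370.7/568.1) = -0.616  (JUN7)
log2(248.1/22.01) = 3.495  (AKT7)
log2(38.88/80.46) = -1.049  (MMP8)
log2(184.5/297.2) = -0.688  (RUNX7)
The largest magnitude belongs to AKT7.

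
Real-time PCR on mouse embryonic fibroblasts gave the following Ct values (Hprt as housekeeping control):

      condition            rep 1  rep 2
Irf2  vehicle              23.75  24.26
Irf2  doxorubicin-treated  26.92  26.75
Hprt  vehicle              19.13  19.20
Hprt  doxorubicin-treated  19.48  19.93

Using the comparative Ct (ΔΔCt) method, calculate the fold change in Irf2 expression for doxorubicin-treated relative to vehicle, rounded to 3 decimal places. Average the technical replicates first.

0.204

Mean Ct: Irf2 vehicle 24.005; Irf2 doxorubicin-treated 26.835; Hprt vehicle 19.165; Hprt doxorubicin-treated 19.705
ΔCt(vehicle) = 24.005 − 19.165 = 4.840
ΔCt(doxorubicin-treated) = 26.835 − 19.705 = 7.130
ΔΔCt = 7.130 − 4.840 = 2.290
Fold change = 2^(−2.290) = 0.2045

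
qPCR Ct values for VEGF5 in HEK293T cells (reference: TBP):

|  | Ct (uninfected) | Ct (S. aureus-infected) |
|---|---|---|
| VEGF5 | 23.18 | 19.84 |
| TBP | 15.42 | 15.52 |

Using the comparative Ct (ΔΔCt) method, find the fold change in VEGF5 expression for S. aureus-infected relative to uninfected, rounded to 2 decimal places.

10.85

ΔCt(uninfected) = 23.180 − 15.420 = 7.760
ΔCt(S. aureus-infected) = 19.840 − 15.520 = 4.320
ΔΔCt = 4.320 − 7.760 = -3.440
Fold change = 2^(−(-3.440)) = 2^3.440 = 10.853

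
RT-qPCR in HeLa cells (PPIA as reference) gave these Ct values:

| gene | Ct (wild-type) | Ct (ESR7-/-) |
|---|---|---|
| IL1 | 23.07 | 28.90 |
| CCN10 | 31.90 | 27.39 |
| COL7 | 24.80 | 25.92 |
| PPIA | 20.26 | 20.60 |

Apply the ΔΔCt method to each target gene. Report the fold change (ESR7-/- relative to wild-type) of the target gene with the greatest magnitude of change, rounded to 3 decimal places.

IL1: ΔΔCt = (28.90−20.60) − (23.07−20.26) = 8.30 − 2.81 = 5.49; fold change = 2^-5.49 = 0.022
CCN10: ΔΔCt = (27.39−20.60) − (31.90−20.26) = 6.79 − 11.64 = -4.85; fold change = 2^4.85 = 28.840
COL7: ΔΔCt = (25.92−20.60) − (24.80−20.26) = 5.32 − 4.54 = 0.78; fold change = 2^-0.78 = 0.582
IL1 has the largest |ΔΔCt| = 5.49.

0.022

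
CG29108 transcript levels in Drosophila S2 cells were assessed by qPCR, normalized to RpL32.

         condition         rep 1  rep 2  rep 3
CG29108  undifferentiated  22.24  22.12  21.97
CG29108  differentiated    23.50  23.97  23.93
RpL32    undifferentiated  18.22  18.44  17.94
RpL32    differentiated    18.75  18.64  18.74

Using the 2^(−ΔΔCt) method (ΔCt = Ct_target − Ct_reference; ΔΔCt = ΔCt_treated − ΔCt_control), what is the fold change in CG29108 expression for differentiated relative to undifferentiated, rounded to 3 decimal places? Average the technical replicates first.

Mean Ct: CG29108 undifferentiated 22.110; CG29108 differentiated 23.800; RpL32 undifferentiated 18.200; RpL32 differentiated 18.710
ΔCt(undifferentiated) = 22.110 − 18.200 = 3.910
ΔCt(differentiated) = 23.800 − 18.710 = 5.090
ΔΔCt = 5.090 − 3.910 = 1.180
Fold change = 2^(−1.180) = 0.4414

0.441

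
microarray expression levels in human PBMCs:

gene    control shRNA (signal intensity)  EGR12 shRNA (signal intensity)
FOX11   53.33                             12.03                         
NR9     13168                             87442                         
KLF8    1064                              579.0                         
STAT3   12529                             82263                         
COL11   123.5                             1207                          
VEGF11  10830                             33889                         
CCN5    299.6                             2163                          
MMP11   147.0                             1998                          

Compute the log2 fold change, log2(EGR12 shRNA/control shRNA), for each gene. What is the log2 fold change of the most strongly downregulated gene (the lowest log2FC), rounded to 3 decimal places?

log2(12.03/53.33) = -2.148  (FOX11)
log2(87442/13168) = 2.731  (NR9)
log2(579.0/1064) = -0.878  (KLF8)
log2(82263/12529) = 2.715  (STAT3)
log2(1207/123.5) = 3.289  (COL11)
log2(33889/10830) = 1.646  (VEGF11)
log2(2163/299.6) = 2.852  (CCN5)
log2(1998/147.0) = 3.765  (MMP11)
FOX11 is most strongly downregulated.

-2.148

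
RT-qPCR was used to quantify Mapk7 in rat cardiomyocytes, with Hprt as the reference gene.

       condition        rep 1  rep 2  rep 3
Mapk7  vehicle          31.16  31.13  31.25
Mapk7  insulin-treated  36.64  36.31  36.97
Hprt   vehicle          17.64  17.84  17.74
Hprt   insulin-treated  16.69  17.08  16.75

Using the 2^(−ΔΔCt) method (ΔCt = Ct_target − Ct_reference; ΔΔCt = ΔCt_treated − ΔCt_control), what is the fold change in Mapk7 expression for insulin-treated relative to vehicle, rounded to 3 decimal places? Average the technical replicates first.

0.012

Mean Ct: Mapk7 vehicle 31.180; Mapk7 insulin-treated 36.640; Hprt vehicle 17.740; Hprt insulin-treated 16.840
ΔCt(vehicle) = 31.180 − 17.740 = 13.440
ΔCt(insulin-treated) = 36.640 − 16.840 = 19.800
ΔΔCt = 19.800 − 13.440 = 6.360
Fold change = 2^(−6.360) = 0.0122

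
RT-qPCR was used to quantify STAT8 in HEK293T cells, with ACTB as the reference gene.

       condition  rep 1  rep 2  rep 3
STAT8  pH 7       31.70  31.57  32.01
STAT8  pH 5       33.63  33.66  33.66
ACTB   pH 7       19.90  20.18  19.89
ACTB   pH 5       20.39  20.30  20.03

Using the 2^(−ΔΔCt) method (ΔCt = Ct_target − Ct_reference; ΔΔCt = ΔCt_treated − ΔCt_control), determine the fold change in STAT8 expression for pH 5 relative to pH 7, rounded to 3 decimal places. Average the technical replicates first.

Mean Ct: STAT8 pH 7 31.760; STAT8 pH 5 33.650; ACTB pH 7 19.990; ACTB pH 5 20.240
ΔCt(pH 7) = 31.760 − 19.990 = 11.770
ΔCt(pH 5) = 33.650 − 20.240 = 13.410
ΔΔCt = 13.410 − 11.770 = 1.640
Fold change = 2^(−1.640) = 0.3209

0.321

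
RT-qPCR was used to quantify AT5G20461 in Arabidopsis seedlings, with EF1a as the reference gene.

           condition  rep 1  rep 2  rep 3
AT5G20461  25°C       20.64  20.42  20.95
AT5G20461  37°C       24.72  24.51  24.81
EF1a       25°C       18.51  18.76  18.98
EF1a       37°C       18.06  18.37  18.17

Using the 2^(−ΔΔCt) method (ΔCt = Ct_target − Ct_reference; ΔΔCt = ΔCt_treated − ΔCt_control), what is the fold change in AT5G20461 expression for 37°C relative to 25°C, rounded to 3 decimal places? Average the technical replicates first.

Mean Ct: AT5G20461 25°C 20.670; AT5G20461 37°C 24.680; EF1a 25°C 18.750; EF1a 37°C 18.200
ΔCt(25°C) = 20.670 − 18.750 = 1.920
ΔCt(37°C) = 24.680 − 18.200 = 6.480
ΔΔCt = 6.480 − 1.920 = 4.560
Fold change = 2^(−4.560) = 0.0424

0.042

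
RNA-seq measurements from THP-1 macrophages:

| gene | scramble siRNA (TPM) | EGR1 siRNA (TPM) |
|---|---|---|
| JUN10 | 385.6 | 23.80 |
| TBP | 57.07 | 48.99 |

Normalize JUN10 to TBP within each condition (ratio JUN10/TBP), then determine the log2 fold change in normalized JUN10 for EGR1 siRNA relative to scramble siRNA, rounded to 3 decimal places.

JUN10/TBP (scramble siRNA) = 385.6 / 57.07 = 6.7566
JUN10/TBP (EGR1 siRNA) = 23.80 / 48.99 = 0.48581
Fold change = 0.48581 / 6.7566 = 0.0719
log2(0.0719) = -3.7978

-3.798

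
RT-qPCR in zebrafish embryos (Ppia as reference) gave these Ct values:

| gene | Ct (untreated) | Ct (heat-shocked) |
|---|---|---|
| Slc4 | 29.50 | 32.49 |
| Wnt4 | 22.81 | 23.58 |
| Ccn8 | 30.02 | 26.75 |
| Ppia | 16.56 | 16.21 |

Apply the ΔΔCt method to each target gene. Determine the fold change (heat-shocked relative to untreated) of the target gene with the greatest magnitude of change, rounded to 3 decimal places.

Slc4: ΔΔCt = (32.49−16.21) − (29.50−16.56) = 16.28 − 12.94 = 3.34; fold change = 2^-3.34 = 0.099
Wnt4: ΔΔCt = (23.58−16.21) − (22.81−16.56) = 7.37 − 6.25 = 1.12; fold change = 2^-1.12 = 0.460
Ccn8: ΔΔCt = (26.75−16.21) − (30.02−16.56) = 10.54 − 13.46 = -2.92; fold change = 2^2.92 = 7.568
Slc4 has the largest |ΔΔCt| = 3.34.

0.099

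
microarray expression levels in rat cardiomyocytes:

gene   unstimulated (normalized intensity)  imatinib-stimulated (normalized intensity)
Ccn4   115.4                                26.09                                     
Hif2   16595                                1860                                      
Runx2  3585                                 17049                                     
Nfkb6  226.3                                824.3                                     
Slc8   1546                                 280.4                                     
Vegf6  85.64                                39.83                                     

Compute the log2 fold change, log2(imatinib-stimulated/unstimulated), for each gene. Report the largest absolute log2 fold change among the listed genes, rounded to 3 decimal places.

3.157

log2(26.09/115.4) = -2.145  (Ccn4)
log2(1860/16595) = -3.157  (Hif2)
log2(17049/3585) = 2.250  (Runx2)
log2(824.3/226.3) = 1.865  (Nfkb6)
log2(280.4/1546) = -2.463  (Slc8)
log2(39.83/85.64) = -1.104  (Vegf6)
The largest magnitude belongs to Hif2.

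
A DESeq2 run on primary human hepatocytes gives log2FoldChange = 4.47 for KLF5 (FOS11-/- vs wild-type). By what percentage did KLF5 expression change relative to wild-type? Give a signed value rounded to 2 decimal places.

Fold change = 2^(4.47) = 22.1618
Percent change = (FC − 1) × 100% = (22.1618 − 1) × 100 = 2116.18%

2116.18%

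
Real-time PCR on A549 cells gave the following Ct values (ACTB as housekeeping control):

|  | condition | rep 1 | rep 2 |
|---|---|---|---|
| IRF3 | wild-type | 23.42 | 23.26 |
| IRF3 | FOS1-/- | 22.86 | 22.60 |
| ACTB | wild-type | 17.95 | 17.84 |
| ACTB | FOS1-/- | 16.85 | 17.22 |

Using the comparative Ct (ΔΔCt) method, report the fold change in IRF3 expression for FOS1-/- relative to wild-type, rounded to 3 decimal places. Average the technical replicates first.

Mean Ct: IRF3 wild-type 23.340; IRF3 FOS1-/- 22.730; ACTB wild-type 17.895; ACTB FOS1-/- 17.035
ΔCt(wild-type) = 23.340 − 17.895 = 5.445
ΔCt(FOS1-/-) = 22.730 − 17.035 = 5.695
ΔΔCt = 5.695 − 5.445 = 0.250
Fold change = 2^(−0.250) = 0.8409

0.841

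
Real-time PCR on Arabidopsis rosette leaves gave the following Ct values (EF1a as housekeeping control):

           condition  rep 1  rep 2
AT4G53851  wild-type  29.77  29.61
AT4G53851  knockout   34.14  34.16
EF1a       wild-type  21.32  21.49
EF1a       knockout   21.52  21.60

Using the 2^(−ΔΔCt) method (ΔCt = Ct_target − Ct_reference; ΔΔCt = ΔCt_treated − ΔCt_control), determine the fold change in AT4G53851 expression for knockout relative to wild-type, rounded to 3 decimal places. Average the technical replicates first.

0.051

Mean Ct: AT4G53851 wild-type 29.690; AT4G53851 knockout 34.150; EF1a wild-type 21.405; EF1a knockout 21.560
ΔCt(wild-type) = 29.690 − 21.405 = 8.285
ΔCt(knockout) = 34.150 − 21.560 = 12.590
ΔΔCt = 12.590 − 8.285 = 4.305
Fold change = 2^(−4.305) = 0.0506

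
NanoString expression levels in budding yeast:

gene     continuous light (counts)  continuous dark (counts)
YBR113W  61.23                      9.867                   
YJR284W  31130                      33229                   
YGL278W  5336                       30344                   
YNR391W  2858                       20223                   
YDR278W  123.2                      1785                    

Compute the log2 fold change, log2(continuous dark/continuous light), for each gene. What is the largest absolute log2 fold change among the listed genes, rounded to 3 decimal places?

log2(9.867/61.23) = -2.634  (YBR113W)
log2(33229/31130) = 0.094  (YJR284W)
log2(30344/5336) = 2.508  (YGL278W)
log2(20223/2858) = 2.823  (YNR391W)
log2(1785/123.2) = 3.857  (YDR278W)
The largest magnitude belongs to YDR278W.

3.857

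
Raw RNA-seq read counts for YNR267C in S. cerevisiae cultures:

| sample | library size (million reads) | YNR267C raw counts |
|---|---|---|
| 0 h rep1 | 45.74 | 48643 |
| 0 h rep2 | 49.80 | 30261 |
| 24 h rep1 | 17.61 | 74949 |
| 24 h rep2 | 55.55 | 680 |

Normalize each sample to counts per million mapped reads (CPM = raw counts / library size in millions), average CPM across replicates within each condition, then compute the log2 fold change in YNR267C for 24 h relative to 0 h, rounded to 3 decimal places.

1.353

CPM(0 h rep1) = 48643 / 45.74 = 1063.4674
CPM(0 h rep2) = 30261 / 49.80 = 607.6506
CPM(24 h rep1) = 74949 / 17.61 = 4256.0477
CPM(24 h rep2) = 680 / 55.55 = 12.2412
mean CPM(0 h) = 835.5590; mean CPM(24 h) = 2134.1445
Fold change = 2134.1445 / 835.5590 = 2.55415
log2(2.55415) = 1.3528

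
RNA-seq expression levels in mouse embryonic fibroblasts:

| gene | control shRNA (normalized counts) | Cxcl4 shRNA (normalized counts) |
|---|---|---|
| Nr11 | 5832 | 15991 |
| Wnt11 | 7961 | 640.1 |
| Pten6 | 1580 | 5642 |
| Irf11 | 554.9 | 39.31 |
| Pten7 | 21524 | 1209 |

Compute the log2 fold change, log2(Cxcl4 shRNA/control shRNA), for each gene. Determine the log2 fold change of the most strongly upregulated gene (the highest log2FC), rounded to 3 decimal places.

log2(15991/5832) = 1.455  (Nr11)
log2(640.1/7961) = -3.637  (Wnt11)
log2(5642/1580) = 1.836  (Pten6)
log2(39.31/554.9) = -3.819  (Irf11)
log2(1209/21524) = -4.154  (Pten7)
Pten6 is most strongly upregulated.

1.836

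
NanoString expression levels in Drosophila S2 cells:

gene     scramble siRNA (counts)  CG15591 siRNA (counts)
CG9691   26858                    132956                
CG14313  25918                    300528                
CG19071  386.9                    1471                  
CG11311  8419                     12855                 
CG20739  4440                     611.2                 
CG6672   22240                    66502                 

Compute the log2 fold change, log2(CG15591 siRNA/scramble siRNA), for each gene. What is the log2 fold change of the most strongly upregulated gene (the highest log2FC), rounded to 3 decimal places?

3.535

log2(132956/26858) = 2.308  (CG9691)
log2(300528/25918) = 3.535  (CG14313)
log2(1471/386.9) = 1.927  (CG19071)
log2(12855/8419) = 0.611  (CG11311)
log2(611.2/4440) = -2.861  (CG20739)
log2(66502/22240) = 1.580  (CG6672)
CG14313 is most strongly upregulated.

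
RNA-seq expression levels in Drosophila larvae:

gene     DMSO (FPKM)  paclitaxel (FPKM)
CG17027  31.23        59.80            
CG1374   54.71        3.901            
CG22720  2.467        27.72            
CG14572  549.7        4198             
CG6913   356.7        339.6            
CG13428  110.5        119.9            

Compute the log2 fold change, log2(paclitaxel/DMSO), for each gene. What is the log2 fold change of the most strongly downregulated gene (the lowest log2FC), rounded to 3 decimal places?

-3.810

log2(59.80/31.23) = 0.937  (CG17027)
log2(3.901/54.71) = -3.810  (CG1374)
log2(27.72/2.467) = 3.490  (CG22720)
log2(4198/549.7) = 2.933  (CG14572)
log2(339.6/356.7) = -0.071  (CG6913)
log2(119.9/110.5) = 0.118  (CG13428)
CG1374 is most strongly downregulated.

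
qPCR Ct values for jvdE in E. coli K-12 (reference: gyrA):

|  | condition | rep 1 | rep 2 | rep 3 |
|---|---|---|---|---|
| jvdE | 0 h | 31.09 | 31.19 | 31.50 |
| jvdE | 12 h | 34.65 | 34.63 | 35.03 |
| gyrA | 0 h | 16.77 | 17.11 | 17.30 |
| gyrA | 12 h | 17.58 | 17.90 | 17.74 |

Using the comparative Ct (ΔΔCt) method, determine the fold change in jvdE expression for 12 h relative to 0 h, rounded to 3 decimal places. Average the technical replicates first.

Mean Ct: jvdE 0 h 31.260; jvdE 12 h 34.770; gyrA 0 h 17.060; gyrA 12 h 17.740
ΔCt(0 h) = 31.260 − 17.060 = 14.200
ΔCt(12 h) = 34.770 − 17.740 = 17.030
ΔΔCt = 17.030 − 14.200 = 2.830
Fold change = 2^(−2.830) = 0.1406

0.141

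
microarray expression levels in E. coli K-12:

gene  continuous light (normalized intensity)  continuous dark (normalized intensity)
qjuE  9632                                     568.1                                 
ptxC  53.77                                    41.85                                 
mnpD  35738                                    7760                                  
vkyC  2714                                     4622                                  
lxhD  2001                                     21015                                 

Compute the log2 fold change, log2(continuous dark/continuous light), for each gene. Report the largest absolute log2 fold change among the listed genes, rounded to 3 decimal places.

log2(568.1/9632) = -4.084  (qjuE)
log2(41.85/53.77) = -0.362  (ptxC)
log2(7760/35738) = -2.203  (mnpD)
log2(4622/2714) = 0.768  (vkyC)
log2(21015/2001) = 3.393  (lxhD)
The largest magnitude belongs to qjuE.

4.084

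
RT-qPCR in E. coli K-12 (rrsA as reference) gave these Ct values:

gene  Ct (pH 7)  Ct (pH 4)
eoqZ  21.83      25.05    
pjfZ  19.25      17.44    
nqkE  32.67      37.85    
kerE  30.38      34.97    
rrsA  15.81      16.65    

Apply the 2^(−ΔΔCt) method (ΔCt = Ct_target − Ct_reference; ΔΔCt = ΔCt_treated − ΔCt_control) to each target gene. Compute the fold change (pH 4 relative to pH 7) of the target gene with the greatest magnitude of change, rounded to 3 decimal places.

eoqZ: ΔΔCt = (25.05−16.65) − (21.83−15.81) = 8.40 − 6.02 = 2.38; fold change = 2^-2.38 = 0.192
pjfZ: ΔΔCt = (17.44−16.65) − (19.25−15.81) = 0.79 − 3.44 = -2.65; fold change = 2^2.65 = 6.277
nqkE: ΔΔCt = (37.85−16.65) − (32.67−15.81) = 21.20 − 16.86 = 4.34; fold change = 2^-4.34 = 0.049
kerE: ΔΔCt = (34.97−16.65) − (30.38−15.81) = 18.32 − 14.57 = 3.75; fold change = 2^-3.75 = 0.074
nqkE has the largest |ΔΔCt| = 4.34.

0.049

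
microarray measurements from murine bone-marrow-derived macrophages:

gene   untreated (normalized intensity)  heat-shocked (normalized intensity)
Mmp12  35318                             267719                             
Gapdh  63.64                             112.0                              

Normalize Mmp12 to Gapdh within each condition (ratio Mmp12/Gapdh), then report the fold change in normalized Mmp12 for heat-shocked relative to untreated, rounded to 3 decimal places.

4.307

Mmp12/Gapdh (untreated) = 35318 / 63.64 = 554.97
Mmp12/Gapdh (heat-shocked) = 267719 / 112.0 = 2390.3
Fold change = 2390.3 / 554.97 = 4.3072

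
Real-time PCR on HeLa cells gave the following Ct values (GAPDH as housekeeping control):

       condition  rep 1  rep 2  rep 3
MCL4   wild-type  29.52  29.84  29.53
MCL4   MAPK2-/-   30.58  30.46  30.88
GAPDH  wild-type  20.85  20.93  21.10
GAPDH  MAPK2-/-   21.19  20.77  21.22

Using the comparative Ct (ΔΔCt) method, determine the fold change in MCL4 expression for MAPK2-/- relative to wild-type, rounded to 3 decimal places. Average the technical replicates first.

Mean Ct: MCL4 wild-type 29.630; MCL4 MAPK2-/- 30.640; GAPDH wild-type 20.960; GAPDH MAPK2-/- 21.060
ΔCt(wild-type) = 29.630 − 20.960 = 8.670
ΔCt(MAPK2-/-) = 30.640 − 21.060 = 9.580
ΔΔCt = 9.580 − 8.670 = 0.910
Fold change = 2^(−0.910) = 0.5322

0.532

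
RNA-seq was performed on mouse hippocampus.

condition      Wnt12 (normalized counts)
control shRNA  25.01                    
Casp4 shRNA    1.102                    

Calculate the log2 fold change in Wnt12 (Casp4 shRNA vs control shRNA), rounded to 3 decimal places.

-4.504

Fold change = 1.102 / 25.01 = 0.0441
log2(0.0441) = -4.5043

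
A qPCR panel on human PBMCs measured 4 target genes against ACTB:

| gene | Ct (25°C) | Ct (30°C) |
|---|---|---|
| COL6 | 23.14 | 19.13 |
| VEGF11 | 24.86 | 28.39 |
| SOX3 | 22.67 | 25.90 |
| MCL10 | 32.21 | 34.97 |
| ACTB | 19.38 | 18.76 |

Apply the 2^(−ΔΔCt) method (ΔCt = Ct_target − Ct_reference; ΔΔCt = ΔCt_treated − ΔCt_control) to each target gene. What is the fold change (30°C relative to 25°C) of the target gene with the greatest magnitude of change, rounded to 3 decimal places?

COL6: ΔΔCt = (19.13−18.76) − (23.14−19.38) = 0.37 − 3.76 = -3.39; fold change = 2^3.39 = 10.483
VEGF11: ΔΔCt = (28.39−18.76) − (24.86−19.38) = 9.63 − 5.48 = 4.15; fold change = 2^-4.15 = 0.056
SOX3: ΔΔCt = (25.90−18.76) − (22.67−19.38) = 7.14 − 3.29 = 3.85; fold change = 2^-3.85 = 0.069
MCL10: ΔΔCt = (34.97−18.76) − (32.21−19.38) = 16.21 − 12.83 = 3.38; fold change = 2^-3.38 = 0.096
VEGF11 has the largest |ΔΔCt| = 4.15.

0.056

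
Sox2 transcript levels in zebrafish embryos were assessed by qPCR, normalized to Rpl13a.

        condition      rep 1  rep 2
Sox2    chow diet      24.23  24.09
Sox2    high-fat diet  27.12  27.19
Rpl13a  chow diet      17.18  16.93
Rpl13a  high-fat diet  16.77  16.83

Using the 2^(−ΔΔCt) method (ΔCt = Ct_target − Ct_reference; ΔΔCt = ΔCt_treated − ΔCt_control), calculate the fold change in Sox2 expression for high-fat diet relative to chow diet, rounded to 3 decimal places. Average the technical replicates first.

0.105

Mean Ct: Sox2 chow diet 24.160; Sox2 high-fat diet 27.155; Rpl13a chow diet 17.055; Rpl13a high-fat diet 16.800
ΔCt(chow diet) = 24.160 − 17.055 = 7.105
ΔCt(high-fat diet) = 27.155 − 16.800 = 10.355
ΔΔCt = 10.355 − 7.105 = 3.250
Fold change = 2^(−3.250) = 0.1051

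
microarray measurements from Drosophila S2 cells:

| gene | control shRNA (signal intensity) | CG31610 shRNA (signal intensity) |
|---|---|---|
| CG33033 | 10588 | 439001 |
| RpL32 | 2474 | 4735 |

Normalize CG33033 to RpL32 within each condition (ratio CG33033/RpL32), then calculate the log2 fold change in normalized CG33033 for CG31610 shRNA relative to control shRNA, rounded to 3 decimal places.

CG33033/RpL32 (control shRNA) = 10588 / 2474 = 4.2797
CG33033/RpL32 (CG31610 shRNA) = 439001 / 4735 = 92.714
Fold change = 92.714 / 4.2797 = 21.6636
log2(21.6636) = 4.4372

4.437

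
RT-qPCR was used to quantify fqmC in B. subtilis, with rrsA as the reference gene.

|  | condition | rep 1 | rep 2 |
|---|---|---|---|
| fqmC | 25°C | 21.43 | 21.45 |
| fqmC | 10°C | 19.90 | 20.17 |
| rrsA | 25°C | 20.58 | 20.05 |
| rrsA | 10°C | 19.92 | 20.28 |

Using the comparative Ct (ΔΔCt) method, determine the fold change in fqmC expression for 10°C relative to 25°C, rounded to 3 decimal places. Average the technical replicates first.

Mean Ct: fqmC 25°C 21.440; fqmC 10°C 20.035; rrsA 25°C 20.315; rrsA 10°C 20.100
ΔCt(25°C) = 21.440 − 20.315 = 1.125
ΔCt(10°C) = 20.035 − 20.100 = -0.065
ΔΔCt = -0.065 − 1.125 = -1.190
Fold change = 2^(−(-1.190)) = 2^1.190 = 2.2815

2.282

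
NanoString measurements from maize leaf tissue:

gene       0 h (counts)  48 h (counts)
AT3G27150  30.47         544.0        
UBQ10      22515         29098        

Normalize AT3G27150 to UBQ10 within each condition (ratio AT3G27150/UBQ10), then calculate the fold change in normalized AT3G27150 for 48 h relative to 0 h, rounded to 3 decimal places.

AT3G27150/UBQ10 (0 h) = 30.47 / 22515 = 0.0013533
AT3G27150/UBQ10 (48 h) = 544.0 / 29098 = 0.018695
Fold change = 0.018695 / 0.0013533 = 13.8145

13.815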